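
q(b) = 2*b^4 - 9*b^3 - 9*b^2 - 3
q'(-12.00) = -17496.00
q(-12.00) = 55725.00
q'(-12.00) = -17496.00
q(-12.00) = 55725.00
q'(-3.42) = -574.26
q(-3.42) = 525.36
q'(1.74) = -70.92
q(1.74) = -59.33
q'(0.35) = -9.26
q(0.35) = -4.46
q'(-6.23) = -2870.24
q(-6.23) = 4836.81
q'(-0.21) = 2.52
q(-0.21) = -3.31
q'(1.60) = -65.15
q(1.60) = -49.80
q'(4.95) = 219.63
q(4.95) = -114.36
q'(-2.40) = -222.91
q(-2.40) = 135.93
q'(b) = 8*b^3 - 27*b^2 - 18*b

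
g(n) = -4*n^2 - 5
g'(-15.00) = 120.00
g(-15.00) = -905.00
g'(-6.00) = 48.00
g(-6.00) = -149.00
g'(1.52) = -12.16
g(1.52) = -14.24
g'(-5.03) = 40.24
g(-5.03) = -106.20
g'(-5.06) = 40.48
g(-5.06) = -107.41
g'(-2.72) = 21.76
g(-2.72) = -34.59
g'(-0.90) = 7.20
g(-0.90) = -8.24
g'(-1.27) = 10.16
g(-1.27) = -11.45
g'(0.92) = -7.36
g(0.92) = -8.39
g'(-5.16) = 41.28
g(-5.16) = -111.50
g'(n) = -8*n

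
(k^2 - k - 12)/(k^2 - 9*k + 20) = (k + 3)/(k - 5)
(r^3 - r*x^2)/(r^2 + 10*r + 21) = r*(r^2 - x^2)/(r^2 + 10*r + 21)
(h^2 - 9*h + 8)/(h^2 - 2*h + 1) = (h - 8)/(h - 1)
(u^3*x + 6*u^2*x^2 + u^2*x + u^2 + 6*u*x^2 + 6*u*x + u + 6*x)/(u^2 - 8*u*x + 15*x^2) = (u^3*x + 6*u^2*x^2 + u^2*x + u^2 + 6*u*x^2 + 6*u*x + u + 6*x)/(u^2 - 8*u*x + 15*x^2)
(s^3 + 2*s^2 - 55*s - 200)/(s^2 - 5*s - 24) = (s^2 + 10*s + 25)/(s + 3)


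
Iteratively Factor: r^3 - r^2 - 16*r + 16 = (r - 4)*(r^2 + 3*r - 4) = (r - 4)*(r - 1)*(r + 4)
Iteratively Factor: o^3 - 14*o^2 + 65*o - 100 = (o - 5)*(o^2 - 9*o + 20) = (o - 5)*(o - 4)*(o - 5)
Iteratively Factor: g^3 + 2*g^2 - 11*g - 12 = (g + 4)*(g^2 - 2*g - 3) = (g - 3)*(g + 4)*(g + 1)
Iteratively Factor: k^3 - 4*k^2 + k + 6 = (k - 2)*(k^2 - 2*k - 3) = (k - 3)*(k - 2)*(k + 1)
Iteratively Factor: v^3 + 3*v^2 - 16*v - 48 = (v + 3)*(v^2 - 16) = (v - 4)*(v + 3)*(v + 4)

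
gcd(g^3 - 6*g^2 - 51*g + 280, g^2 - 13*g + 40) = g^2 - 13*g + 40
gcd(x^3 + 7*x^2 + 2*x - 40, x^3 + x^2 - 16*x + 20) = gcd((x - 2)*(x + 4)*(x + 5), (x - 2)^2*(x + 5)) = x^2 + 3*x - 10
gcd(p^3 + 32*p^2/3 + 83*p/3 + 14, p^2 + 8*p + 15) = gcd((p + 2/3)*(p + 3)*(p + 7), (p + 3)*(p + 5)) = p + 3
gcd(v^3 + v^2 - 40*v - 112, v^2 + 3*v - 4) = v + 4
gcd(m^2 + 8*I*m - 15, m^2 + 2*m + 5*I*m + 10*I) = m + 5*I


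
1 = 1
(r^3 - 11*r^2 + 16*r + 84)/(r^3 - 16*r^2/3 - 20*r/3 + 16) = 3*(r - 7)/(3*r - 4)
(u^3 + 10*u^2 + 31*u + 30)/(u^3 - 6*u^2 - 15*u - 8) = (u^3 + 10*u^2 + 31*u + 30)/(u^3 - 6*u^2 - 15*u - 8)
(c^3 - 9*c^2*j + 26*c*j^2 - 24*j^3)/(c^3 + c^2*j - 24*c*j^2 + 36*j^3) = (c - 4*j)/(c + 6*j)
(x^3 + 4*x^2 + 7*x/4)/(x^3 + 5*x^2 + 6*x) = (x^2 + 4*x + 7/4)/(x^2 + 5*x + 6)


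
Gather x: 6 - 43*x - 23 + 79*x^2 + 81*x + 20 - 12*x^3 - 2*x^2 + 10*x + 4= -12*x^3 + 77*x^2 + 48*x + 7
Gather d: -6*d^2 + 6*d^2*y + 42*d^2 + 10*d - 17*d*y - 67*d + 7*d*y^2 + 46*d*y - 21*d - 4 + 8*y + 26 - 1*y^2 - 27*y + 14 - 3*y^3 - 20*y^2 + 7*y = d^2*(6*y + 36) + d*(7*y^2 + 29*y - 78) - 3*y^3 - 21*y^2 - 12*y + 36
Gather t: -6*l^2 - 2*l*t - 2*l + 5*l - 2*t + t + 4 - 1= -6*l^2 + 3*l + t*(-2*l - 1) + 3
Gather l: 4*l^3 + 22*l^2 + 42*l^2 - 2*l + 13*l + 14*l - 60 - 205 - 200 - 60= 4*l^3 + 64*l^2 + 25*l - 525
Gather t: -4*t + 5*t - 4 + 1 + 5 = t + 2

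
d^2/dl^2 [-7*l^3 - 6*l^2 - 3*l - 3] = -42*l - 12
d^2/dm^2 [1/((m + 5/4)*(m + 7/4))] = 512*(48*m^2 + 144*m + 109)/(4096*m^6 + 36864*m^5 + 137472*m^4 + 271872*m^3 + 300720*m^2 + 176400*m + 42875)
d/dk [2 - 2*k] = -2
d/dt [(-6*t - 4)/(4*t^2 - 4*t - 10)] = (6*t^2 + 8*t + 11)/(4*t^4 - 8*t^3 - 16*t^2 + 20*t + 25)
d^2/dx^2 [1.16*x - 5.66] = 0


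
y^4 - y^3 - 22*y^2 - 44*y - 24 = (y - 6)*(y + 1)*(y + 2)^2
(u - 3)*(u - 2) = u^2 - 5*u + 6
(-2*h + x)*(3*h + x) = -6*h^2 + h*x + x^2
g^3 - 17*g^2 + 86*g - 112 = (g - 8)*(g - 7)*(g - 2)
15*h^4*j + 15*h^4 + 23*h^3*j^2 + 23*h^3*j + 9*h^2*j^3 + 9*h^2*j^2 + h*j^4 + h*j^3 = (h + j)*(3*h + j)*(5*h + j)*(h*j + h)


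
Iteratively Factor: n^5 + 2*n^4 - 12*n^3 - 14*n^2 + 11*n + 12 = (n + 1)*(n^4 + n^3 - 13*n^2 - n + 12) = (n - 1)*(n + 1)*(n^3 + 2*n^2 - 11*n - 12) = (n - 1)*(n + 1)*(n + 4)*(n^2 - 2*n - 3) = (n - 3)*(n - 1)*(n + 1)*(n + 4)*(n + 1)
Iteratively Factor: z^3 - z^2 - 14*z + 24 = (z - 3)*(z^2 + 2*z - 8) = (z - 3)*(z + 4)*(z - 2)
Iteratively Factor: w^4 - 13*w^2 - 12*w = (w - 4)*(w^3 + 4*w^2 + 3*w) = (w - 4)*(w + 3)*(w^2 + w) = (w - 4)*(w + 1)*(w + 3)*(w)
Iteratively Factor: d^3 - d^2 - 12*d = (d + 3)*(d^2 - 4*d) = (d - 4)*(d + 3)*(d)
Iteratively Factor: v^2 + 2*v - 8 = (v - 2)*(v + 4)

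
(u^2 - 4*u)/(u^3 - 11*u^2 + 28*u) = 1/(u - 7)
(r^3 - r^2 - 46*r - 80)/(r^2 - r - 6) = (r^2 - 3*r - 40)/(r - 3)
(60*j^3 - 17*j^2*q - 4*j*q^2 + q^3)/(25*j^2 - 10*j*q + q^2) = (-12*j^2 + j*q + q^2)/(-5*j + q)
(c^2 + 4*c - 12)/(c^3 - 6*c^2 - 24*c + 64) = (c + 6)/(c^2 - 4*c - 32)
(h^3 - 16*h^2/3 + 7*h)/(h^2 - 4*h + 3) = h*(3*h - 7)/(3*(h - 1))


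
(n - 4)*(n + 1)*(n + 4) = n^3 + n^2 - 16*n - 16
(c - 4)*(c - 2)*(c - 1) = c^3 - 7*c^2 + 14*c - 8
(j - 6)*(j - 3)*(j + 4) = j^3 - 5*j^2 - 18*j + 72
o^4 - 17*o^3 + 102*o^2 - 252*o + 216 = (o - 6)^2*(o - 3)*(o - 2)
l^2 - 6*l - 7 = (l - 7)*(l + 1)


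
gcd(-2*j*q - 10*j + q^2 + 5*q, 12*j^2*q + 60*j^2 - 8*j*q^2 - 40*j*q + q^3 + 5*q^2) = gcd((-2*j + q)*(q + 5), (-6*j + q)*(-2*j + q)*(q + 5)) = -2*j*q - 10*j + q^2 + 5*q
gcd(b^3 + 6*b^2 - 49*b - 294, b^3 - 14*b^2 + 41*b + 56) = b - 7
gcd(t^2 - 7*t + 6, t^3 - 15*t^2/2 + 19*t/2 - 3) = t^2 - 7*t + 6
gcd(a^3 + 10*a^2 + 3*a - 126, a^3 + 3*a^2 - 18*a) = a^2 + 3*a - 18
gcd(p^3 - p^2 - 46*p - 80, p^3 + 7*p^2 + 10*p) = p^2 + 7*p + 10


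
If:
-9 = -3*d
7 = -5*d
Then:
No Solution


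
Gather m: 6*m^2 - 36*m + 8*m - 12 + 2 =6*m^2 - 28*m - 10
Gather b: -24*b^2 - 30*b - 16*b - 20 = -24*b^2 - 46*b - 20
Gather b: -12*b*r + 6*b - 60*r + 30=b*(6 - 12*r) - 60*r + 30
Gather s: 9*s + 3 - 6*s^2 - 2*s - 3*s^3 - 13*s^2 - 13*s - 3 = -3*s^3 - 19*s^2 - 6*s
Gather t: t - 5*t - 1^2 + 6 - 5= -4*t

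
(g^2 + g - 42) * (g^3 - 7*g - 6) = g^5 + g^4 - 49*g^3 - 13*g^2 + 288*g + 252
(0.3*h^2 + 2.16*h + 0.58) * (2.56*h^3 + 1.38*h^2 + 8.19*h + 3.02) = 0.768*h^5 + 5.9436*h^4 + 6.9226*h^3 + 19.3968*h^2 + 11.2734*h + 1.7516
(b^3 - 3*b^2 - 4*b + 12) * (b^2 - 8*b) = b^5 - 11*b^4 + 20*b^3 + 44*b^2 - 96*b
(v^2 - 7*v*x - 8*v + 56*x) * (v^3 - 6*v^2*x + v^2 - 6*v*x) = v^5 - 13*v^4*x - 7*v^4 + 42*v^3*x^2 + 91*v^3*x - 8*v^3 - 294*v^2*x^2 + 104*v^2*x - 336*v*x^2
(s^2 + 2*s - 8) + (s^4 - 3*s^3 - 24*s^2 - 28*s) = s^4 - 3*s^3 - 23*s^2 - 26*s - 8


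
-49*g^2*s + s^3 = s*(-7*g + s)*(7*g + s)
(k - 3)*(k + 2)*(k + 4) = k^3 + 3*k^2 - 10*k - 24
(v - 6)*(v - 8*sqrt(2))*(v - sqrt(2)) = v^3 - 9*sqrt(2)*v^2 - 6*v^2 + 16*v + 54*sqrt(2)*v - 96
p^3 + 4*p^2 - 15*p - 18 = (p - 3)*(p + 1)*(p + 6)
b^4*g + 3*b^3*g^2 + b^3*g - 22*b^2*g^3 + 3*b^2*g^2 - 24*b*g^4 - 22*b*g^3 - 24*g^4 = (b - 4*g)*(b + g)*(b + 6*g)*(b*g + g)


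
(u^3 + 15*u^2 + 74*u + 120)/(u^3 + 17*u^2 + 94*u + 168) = (u + 5)/(u + 7)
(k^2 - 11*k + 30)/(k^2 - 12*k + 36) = (k - 5)/(k - 6)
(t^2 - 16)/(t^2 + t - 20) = (t + 4)/(t + 5)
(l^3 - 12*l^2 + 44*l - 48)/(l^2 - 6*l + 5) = (l^3 - 12*l^2 + 44*l - 48)/(l^2 - 6*l + 5)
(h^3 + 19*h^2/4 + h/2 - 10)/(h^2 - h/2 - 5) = (4*h^2 + 11*h - 20)/(2*(2*h - 5))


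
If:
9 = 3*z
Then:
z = 3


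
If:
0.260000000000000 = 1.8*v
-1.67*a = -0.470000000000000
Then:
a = 0.28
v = 0.14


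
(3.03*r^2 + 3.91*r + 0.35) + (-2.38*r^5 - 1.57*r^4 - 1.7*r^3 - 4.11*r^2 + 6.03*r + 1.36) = -2.38*r^5 - 1.57*r^4 - 1.7*r^3 - 1.08*r^2 + 9.94*r + 1.71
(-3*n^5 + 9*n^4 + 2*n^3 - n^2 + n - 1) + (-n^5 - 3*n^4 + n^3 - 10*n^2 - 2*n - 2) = -4*n^5 + 6*n^4 + 3*n^3 - 11*n^2 - n - 3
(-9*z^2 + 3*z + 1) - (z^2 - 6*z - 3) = -10*z^2 + 9*z + 4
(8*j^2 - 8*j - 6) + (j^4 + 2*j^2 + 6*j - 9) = j^4 + 10*j^2 - 2*j - 15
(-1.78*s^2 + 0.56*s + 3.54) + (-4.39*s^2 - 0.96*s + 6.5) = -6.17*s^2 - 0.4*s + 10.04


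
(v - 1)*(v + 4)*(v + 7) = v^3 + 10*v^2 + 17*v - 28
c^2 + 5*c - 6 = (c - 1)*(c + 6)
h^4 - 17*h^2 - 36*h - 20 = (h - 5)*(h + 1)*(h + 2)^2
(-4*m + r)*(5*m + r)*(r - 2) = -20*m^2*r + 40*m^2 + m*r^2 - 2*m*r + r^3 - 2*r^2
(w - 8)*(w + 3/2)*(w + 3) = w^3 - 7*w^2/2 - 63*w/2 - 36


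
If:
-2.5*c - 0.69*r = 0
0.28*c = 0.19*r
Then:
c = 0.00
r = 0.00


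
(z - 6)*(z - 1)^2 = z^3 - 8*z^2 + 13*z - 6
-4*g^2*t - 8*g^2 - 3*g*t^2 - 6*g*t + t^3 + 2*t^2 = (-4*g + t)*(g + t)*(t + 2)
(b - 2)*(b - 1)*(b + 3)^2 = b^4 + 3*b^3 - 7*b^2 - 15*b + 18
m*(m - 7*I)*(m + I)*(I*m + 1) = I*m^4 + 7*m^3 + I*m^2 + 7*m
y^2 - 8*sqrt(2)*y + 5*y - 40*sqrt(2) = (y + 5)*(y - 8*sqrt(2))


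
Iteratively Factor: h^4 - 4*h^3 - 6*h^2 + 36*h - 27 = (h - 3)*(h^3 - h^2 - 9*h + 9) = (h - 3)^2*(h^2 + 2*h - 3) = (h - 3)^2*(h + 3)*(h - 1)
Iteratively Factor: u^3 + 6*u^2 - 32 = (u + 4)*(u^2 + 2*u - 8) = (u + 4)^2*(u - 2)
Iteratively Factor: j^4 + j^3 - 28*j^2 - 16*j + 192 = (j + 4)*(j^3 - 3*j^2 - 16*j + 48) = (j - 4)*(j + 4)*(j^2 + j - 12) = (j - 4)*(j - 3)*(j + 4)*(j + 4)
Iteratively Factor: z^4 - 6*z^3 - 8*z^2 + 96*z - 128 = (z - 2)*(z^3 - 4*z^2 - 16*z + 64) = (z - 2)*(z + 4)*(z^2 - 8*z + 16) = (z - 4)*(z - 2)*(z + 4)*(z - 4)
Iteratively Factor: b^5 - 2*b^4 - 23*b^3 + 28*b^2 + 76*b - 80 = (b + 4)*(b^4 - 6*b^3 + b^2 + 24*b - 20) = (b - 1)*(b + 4)*(b^3 - 5*b^2 - 4*b + 20) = (b - 5)*(b - 1)*(b + 4)*(b^2 - 4) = (b - 5)*(b - 1)*(b + 2)*(b + 4)*(b - 2)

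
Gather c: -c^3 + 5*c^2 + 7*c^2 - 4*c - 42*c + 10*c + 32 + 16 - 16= -c^3 + 12*c^2 - 36*c + 32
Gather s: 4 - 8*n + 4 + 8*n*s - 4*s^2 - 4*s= -8*n - 4*s^2 + s*(8*n - 4) + 8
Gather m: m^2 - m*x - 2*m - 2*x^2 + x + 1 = m^2 + m*(-x - 2) - 2*x^2 + x + 1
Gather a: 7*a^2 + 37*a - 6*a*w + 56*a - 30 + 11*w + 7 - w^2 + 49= 7*a^2 + a*(93 - 6*w) - w^2 + 11*w + 26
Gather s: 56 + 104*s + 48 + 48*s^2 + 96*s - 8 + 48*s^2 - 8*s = 96*s^2 + 192*s + 96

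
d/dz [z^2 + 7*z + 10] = 2*z + 7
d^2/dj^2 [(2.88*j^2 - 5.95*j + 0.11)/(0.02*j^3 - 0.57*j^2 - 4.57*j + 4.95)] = (0.002304*j^6 - 0.0142799999999998*j^5 + 1.9869*j^4 - 23.969938*j^3 + 55.97823*j^2 - 99.0736559999999*j - 122.846042)/(8.0e-6*j^9 - 0.000684*j^8 + 0.01401*j^7 + 0.133335*j^6 - 3.539865*j^5 - 33.602994*j^4 - 16.608313*j^3 + 268.24149*j^2 - 335.929275*j + 121.287375)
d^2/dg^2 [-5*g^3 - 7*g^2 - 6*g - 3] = -30*g - 14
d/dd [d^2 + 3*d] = 2*d + 3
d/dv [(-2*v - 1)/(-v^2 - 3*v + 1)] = (2*v^2 + 6*v - (2*v + 1)*(2*v + 3) - 2)/(v^2 + 3*v - 1)^2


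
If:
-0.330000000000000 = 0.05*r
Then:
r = -6.60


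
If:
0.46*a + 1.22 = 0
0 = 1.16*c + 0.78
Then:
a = -2.65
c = -0.67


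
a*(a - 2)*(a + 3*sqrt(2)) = a^3 - 2*a^2 + 3*sqrt(2)*a^2 - 6*sqrt(2)*a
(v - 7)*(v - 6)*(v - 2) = v^3 - 15*v^2 + 68*v - 84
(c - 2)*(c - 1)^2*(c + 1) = c^4 - 3*c^3 + c^2 + 3*c - 2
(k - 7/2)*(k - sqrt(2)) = k^2 - 7*k/2 - sqrt(2)*k + 7*sqrt(2)/2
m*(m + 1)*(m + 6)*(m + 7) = m^4 + 14*m^3 + 55*m^2 + 42*m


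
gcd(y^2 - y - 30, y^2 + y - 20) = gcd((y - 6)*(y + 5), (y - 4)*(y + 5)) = y + 5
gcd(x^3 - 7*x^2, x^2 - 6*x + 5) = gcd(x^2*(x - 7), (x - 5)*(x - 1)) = 1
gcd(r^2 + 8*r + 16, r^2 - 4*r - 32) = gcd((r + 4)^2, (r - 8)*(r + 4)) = r + 4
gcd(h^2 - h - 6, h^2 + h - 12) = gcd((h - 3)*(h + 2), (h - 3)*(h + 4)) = h - 3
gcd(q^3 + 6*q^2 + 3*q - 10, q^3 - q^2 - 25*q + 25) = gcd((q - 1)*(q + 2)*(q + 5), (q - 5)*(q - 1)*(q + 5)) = q^2 + 4*q - 5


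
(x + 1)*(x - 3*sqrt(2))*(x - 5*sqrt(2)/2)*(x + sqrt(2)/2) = x^4 - 5*sqrt(2)*x^3 + x^3 - 5*sqrt(2)*x^2 + 19*x^2/2 + 19*x/2 + 15*sqrt(2)*x/2 + 15*sqrt(2)/2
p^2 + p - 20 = (p - 4)*(p + 5)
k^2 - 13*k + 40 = (k - 8)*(k - 5)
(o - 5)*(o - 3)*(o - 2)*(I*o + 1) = I*o^4 + o^3 - 10*I*o^3 - 10*o^2 + 31*I*o^2 + 31*o - 30*I*o - 30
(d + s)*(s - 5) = d*s - 5*d + s^2 - 5*s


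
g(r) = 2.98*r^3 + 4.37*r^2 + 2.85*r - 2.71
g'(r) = 8.94*r^2 + 8.74*r + 2.85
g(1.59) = 24.85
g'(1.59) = 39.35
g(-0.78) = -3.69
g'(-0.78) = 1.47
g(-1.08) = -4.44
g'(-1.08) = 3.84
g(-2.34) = -23.63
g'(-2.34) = 31.35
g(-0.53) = -3.44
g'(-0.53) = 0.73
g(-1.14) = -4.69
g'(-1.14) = 4.50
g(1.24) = 13.23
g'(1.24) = 27.43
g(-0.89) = -3.89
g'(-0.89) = 2.15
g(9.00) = 2549.33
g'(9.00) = 805.65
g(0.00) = -2.71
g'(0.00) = 2.85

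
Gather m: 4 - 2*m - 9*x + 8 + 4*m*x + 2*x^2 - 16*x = m*(4*x - 2) + 2*x^2 - 25*x + 12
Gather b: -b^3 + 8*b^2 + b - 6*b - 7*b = -b^3 + 8*b^2 - 12*b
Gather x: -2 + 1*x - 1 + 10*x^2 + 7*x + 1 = 10*x^2 + 8*x - 2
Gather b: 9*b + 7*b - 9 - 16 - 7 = 16*b - 32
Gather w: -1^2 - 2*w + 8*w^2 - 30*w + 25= 8*w^2 - 32*w + 24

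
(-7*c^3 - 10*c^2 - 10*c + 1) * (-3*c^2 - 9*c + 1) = 21*c^5 + 93*c^4 + 113*c^3 + 77*c^2 - 19*c + 1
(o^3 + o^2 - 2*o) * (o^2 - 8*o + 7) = o^5 - 7*o^4 - 3*o^3 + 23*o^2 - 14*o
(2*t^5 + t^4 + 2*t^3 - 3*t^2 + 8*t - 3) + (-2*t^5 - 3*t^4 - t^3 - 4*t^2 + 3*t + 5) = -2*t^4 + t^3 - 7*t^2 + 11*t + 2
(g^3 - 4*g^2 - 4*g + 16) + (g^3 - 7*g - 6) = 2*g^3 - 4*g^2 - 11*g + 10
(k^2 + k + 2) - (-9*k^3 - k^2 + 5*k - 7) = 9*k^3 + 2*k^2 - 4*k + 9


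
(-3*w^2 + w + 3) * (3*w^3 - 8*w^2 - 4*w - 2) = -9*w^5 + 27*w^4 + 13*w^3 - 22*w^2 - 14*w - 6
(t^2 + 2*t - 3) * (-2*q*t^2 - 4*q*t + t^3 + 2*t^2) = -2*q*t^4 - 8*q*t^3 - 2*q*t^2 + 12*q*t + t^5 + 4*t^4 + t^3 - 6*t^2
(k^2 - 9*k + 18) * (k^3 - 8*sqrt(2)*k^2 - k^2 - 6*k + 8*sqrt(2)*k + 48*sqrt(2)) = k^5 - 8*sqrt(2)*k^4 - 10*k^4 + 21*k^3 + 80*sqrt(2)*k^3 - 168*sqrt(2)*k^2 + 36*k^2 - 288*sqrt(2)*k - 108*k + 864*sqrt(2)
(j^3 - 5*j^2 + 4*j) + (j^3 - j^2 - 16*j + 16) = 2*j^3 - 6*j^2 - 12*j + 16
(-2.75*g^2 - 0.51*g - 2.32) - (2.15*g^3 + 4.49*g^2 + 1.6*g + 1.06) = -2.15*g^3 - 7.24*g^2 - 2.11*g - 3.38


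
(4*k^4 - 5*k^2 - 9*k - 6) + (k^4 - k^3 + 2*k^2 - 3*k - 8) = 5*k^4 - k^3 - 3*k^2 - 12*k - 14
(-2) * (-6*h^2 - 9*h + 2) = 12*h^2 + 18*h - 4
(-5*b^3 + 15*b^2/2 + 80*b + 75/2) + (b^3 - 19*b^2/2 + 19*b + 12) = -4*b^3 - 2*b^2 + 99*b + 99/2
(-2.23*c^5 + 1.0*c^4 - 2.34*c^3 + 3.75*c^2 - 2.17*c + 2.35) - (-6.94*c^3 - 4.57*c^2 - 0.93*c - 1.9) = -2.23*c^5 + 1.0*c^4 + 4.6*c^3 + 8.32*c^2 - 1.24*c + 4.25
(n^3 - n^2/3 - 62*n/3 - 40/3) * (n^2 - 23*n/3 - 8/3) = n^5 - 8*n^4 - 187*n^3/9 + 146*n^2 + 472*n/3 + 320/9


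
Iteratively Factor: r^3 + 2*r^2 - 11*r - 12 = (r - 3)*(r^2 + 5*r + 4) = (r - 3)*(r + 4)*(r + 1)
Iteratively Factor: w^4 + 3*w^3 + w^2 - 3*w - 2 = (w + 1)*(w^3 + 2*w^2 - w - 2) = (w + 1)^2*(w^2 + w - 2) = (w + 1)^2*(w + 2)*(w - 1)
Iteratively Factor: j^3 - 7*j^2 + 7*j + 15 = (j + 1)*(j^2 - 8*j + 15) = (j - 5)*(j + 1)*(j - 3)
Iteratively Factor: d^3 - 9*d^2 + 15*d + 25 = (d + 1)*(d^2 - 10*d + 25) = (d - 5)*(d + 1)*(d - 5)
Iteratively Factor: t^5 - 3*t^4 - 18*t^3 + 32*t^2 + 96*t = (t + 3)*(t^4 - 6*t^3 + 32*t) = (t - 4)*(t + 3)*(t^3 - 2*t^2 - 8*t) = t*(t - 4)*(t + 3)*(t^2 - 2*t - 8) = t*(t - 4)*(t + 2)*(t + 3)*(t - 4)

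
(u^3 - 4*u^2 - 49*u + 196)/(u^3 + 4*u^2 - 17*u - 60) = (u^2 - 49)/(u^2 + 8*u + 15)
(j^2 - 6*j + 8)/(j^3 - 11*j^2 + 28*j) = (j - 2)/(j*(j - 7))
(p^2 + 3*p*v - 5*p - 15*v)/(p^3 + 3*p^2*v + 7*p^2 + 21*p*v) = (p - 5)/(p*(p + 7))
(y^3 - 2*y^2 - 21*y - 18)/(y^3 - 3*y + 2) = (y^3 - 2*y^2 - 21*y - 18)/(y^3 - 3*y + 2)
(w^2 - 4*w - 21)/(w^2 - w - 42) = (w + 3)/(w + 6)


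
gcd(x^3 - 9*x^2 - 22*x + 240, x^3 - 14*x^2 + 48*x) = x^2 - 14*x + 48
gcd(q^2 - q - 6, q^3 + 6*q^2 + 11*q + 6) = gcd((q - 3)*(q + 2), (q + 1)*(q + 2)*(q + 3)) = q + 2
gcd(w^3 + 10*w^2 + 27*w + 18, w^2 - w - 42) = w + 6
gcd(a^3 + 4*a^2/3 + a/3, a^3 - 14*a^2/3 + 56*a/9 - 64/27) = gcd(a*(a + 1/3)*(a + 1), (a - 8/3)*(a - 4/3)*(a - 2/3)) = 1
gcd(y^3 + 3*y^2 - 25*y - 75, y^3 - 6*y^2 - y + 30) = y - 5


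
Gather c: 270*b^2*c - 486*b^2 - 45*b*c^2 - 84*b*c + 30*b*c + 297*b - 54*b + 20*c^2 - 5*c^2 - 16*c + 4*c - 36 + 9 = -486*b^2 + 243*b + c^2*(15 - 45*b) + c*(270*b^2 - 54*b - 12) - 27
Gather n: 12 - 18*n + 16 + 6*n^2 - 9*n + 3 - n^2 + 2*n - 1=5*n^2 - 25*n + 30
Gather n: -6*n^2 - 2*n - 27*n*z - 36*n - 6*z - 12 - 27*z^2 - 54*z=-6*n^2 + n*(-27*z - 38) - 27*z^2 - 60*z - 12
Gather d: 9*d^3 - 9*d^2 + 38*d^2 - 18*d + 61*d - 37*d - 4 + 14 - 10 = 9*d^3 + 29*d^2 + 6*d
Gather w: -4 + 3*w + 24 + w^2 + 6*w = w^2 + 9*w + 20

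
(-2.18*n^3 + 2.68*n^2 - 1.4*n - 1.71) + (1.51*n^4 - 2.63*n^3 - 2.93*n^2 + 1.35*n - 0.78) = 1.51*n^4 - 4.81*n^3 - 0.25*n^2 - 0.0499999999999998*n - 2.49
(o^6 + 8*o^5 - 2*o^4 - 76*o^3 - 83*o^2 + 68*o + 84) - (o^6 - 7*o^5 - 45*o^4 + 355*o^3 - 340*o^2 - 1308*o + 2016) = 15*o^5 + 43*o^4 - 431*o^3 + 257*o^2 + 1376*o - 1932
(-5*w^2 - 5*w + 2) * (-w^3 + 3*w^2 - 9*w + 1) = 5*w^5 - 10*w^4 + 28*w^3 + 46*w^2 - 23*w + 2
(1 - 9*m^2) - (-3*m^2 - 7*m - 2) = -6*m^2 + 7*m + 3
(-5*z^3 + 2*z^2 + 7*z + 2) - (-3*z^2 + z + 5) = -5*z^3 + 5*z^2 + 6*z - 3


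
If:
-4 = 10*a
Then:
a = -2/5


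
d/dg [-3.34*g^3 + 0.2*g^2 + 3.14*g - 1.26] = -10.02*g^2 + 0.4*g + 3.14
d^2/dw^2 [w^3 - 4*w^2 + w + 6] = 6*w - 8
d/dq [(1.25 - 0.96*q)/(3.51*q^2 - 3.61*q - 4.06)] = (3.3696*q^2 - 8.775*q + 8.4101)/(12.3201*q^4 - 25.3422*q^3 - 15.4691*q^2 + 29.3132*q + 16.4836)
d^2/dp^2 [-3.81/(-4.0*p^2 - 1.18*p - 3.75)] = (-121.92*p^2 - 35.9664*p + 3.81*(8.0*p + 1.18)*(16.0*p + 2.36) - 114.3)/(4.0*p^2 + 1.18*p + 3.75)^3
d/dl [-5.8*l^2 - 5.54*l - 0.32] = -11.6*l - 5.54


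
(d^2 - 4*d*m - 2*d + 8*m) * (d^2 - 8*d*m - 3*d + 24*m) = d^4 - 12*d^3*m - 5*d^3 + 32*d^2*m^2 + 60*d^2*m + 6*d^2 - 160*d*m^2 - 72*d*m + 192*m^2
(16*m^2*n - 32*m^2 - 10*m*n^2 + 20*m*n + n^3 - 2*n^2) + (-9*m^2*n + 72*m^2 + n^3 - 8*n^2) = 7*m^2*n + 40*m^2 - 10*m*n^2 + 20*m*n + 2*n^3 - 10*n^2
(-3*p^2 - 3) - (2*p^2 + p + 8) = -5*p^2 - p - 11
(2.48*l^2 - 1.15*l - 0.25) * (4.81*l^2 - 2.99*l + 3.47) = 11.9288*l^4 - 12.9467*l^3 + 10.8416*l^2 - 3.243*l - 0.8675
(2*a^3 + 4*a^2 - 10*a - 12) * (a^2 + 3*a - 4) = 2*a^5 + 10*a^4 - 6*a^3 - 58*a^2 + 4*a + 48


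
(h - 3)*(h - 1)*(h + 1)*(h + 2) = h^4 - h^3 - 7*h^2 + h + 6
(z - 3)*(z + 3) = z^2 - 9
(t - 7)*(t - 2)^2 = t^3 - 11*t^2 + 32*t - 28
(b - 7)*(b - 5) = b^2 - 12*b + 35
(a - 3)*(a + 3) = a^2 - 9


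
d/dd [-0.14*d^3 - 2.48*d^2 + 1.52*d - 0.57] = -0.42*d^2 - 4.96*d + 1.52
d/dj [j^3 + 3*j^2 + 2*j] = 3*j^2 + 6*j + 2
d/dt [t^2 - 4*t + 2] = 2*t - 4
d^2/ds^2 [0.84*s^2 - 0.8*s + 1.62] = 1.68000000000000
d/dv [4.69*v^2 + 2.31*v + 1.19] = 9.38*v + 2.31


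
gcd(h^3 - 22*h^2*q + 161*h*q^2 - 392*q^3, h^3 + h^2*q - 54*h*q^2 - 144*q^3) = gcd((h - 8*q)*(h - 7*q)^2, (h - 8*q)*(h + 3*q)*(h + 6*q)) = -h + 8*q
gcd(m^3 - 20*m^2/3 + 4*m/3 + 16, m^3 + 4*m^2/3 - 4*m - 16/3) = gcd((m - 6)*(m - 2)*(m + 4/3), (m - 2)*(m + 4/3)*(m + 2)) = m^2 - 2*m/3 - 8/3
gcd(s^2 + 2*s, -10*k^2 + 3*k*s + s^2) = 1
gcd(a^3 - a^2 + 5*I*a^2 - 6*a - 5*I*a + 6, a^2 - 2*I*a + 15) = a + 3*I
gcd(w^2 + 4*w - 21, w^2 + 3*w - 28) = w + 7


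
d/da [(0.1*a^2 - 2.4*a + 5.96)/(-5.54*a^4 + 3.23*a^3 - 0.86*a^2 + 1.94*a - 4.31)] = (1.108*a^5 - 40.211*a^4 + 147.5776*a^3 - 59.6224*a^2 + 9.3892*a - 1.2184)/(30.6916*a^8 - 35.7884*a^7 + 19.9617*a^6 - 27.0508*a^5 + 61.0268*a^4 - 31.1794*a^3 + 11.1768*a^2 - 16.7228*a + 18.5761)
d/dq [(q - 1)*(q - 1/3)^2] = (3*q - 1)*(9*q - 7)/9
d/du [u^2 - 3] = 2*u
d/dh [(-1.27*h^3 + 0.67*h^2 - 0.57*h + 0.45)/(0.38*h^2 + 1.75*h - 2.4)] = (-0.4826*h^4 - 4.445*h^3 + 10.5331*h^2 - 3.558*h + 0.5805)/(0.1444*h^4 + 1.33*h^3 + 1.2385*h^2 - 8.4*h + 5.76)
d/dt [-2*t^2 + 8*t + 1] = 8 - 4*t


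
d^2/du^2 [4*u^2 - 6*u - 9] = 8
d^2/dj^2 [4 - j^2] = -2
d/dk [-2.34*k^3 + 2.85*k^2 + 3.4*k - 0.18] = -7.02*k^2 + 5.7*k + 3.4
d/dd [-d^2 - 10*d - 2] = -2*d - 10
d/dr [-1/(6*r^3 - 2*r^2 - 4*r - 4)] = (9*r^2/2 - r - 1)/(-3*r^3 + r^2 + 2*r + 2)^2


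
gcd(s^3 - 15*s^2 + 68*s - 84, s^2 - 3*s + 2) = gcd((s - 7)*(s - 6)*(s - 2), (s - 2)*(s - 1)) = s - 2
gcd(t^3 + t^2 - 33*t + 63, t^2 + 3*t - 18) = t - 3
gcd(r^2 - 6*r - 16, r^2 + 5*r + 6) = r + 2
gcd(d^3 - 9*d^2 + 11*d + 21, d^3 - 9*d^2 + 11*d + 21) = d^3 - 9*d^2 + 11*d + 21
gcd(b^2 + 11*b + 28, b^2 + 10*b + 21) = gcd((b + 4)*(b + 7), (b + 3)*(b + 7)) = b + 7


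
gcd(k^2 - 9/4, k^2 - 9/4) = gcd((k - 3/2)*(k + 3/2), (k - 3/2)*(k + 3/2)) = k^2 - 9/4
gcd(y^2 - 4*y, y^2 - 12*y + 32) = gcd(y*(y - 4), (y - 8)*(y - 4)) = y - 4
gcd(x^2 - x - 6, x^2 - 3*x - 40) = 1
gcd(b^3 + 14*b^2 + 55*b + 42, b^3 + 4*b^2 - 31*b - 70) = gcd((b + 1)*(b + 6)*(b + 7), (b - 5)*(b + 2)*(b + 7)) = b + 7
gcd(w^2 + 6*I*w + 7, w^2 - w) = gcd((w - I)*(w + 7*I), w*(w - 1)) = 1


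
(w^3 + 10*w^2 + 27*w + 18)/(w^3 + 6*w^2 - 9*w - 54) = (w + 1)/(w - 3)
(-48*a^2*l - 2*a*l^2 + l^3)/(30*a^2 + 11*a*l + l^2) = l*(-8*a + l)/(5*a + l)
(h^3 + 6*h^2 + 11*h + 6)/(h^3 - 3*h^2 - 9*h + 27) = (h^2 + 3*h + 2)/(h^2 - 6*h + 9)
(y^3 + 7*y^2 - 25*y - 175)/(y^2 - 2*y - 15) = (y^2 + 12*y + 35)/(y + 3)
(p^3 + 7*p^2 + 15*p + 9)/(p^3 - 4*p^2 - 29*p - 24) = (p + 3)/(p - 8)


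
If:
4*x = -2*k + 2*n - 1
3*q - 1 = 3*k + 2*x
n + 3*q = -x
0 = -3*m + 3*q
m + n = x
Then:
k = -1/2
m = -1/10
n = 1/5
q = -1/10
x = 1/10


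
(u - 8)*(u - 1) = u^2 - 9*u + 8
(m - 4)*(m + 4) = m^2 - 16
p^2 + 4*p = p*(p + 4)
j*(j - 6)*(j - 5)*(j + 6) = j^4 - 5*j^3 - 36*j^2 + 180*j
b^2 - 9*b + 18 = (b - 6)*(b - 3)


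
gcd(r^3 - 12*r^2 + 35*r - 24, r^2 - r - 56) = r - 8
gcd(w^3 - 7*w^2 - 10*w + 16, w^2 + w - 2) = w^2 + w - 2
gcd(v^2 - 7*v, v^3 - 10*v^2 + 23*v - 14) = v - 7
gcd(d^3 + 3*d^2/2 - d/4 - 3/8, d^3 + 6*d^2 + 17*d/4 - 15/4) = d^2 + d - 3/4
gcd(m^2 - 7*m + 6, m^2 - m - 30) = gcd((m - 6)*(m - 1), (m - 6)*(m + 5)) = m - 6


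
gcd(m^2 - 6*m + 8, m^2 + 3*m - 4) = 1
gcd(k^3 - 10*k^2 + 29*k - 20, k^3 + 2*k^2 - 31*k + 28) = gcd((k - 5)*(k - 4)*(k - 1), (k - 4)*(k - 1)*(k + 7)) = k^2 - 5*k + 4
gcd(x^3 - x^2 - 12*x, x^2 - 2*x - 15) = x + 3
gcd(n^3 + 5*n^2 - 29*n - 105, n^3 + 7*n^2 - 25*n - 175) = n^2 + 2*n - 35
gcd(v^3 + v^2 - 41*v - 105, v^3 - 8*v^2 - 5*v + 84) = v^2 - 4*v - 21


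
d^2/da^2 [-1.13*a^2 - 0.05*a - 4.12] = -2.26000000000000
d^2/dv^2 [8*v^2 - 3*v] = 16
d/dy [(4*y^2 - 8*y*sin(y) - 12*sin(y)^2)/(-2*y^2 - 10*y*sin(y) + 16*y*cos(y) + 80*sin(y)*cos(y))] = 2*(-(-y^2 + 2*y*sin(y) + 3*sin(y)^2)*(8*y*sin(y) + 5*y*cos(y) + 2*y + 5*sin(y) - 8*cos(y) - 40*cos(2*y)) + 2*(y^2 + 5*y*sin(y) - 8*y*cos(y) - 20*sin(2*y))*(y*cos(y) - y + sin(y) + 3*sin(2*y)/2))/((y + 5*sin(y))^2*(y - 8*cos(y))^2)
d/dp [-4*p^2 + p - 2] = 1 - 8*p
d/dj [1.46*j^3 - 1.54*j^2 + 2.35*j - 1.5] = 4.38*j^2 - 3.08*j + 2.35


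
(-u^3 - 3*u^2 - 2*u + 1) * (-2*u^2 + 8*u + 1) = 2*u^5 - 2*u^4 - 21*u^3 - 21*u^2 + 6*u + 1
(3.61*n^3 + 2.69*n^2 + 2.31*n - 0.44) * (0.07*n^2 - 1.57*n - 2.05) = 0.2527*n^5 - 5.4794*n^4 - 11.4621*n^3 - 9.172*n^2 - 4.0447*n + 0.902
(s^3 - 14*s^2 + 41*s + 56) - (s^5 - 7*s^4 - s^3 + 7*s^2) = -s^5 + 7*s^4 + 2*s^3 - 21*s^2 + 41*s + 56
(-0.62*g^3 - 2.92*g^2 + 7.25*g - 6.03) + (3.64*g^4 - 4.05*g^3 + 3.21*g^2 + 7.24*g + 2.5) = 3.64*g^4 - 4.67*g^3 + 0.29*g^2 + 14.49*g - 3.53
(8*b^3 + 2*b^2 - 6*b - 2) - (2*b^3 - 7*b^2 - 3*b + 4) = 6*b^3 + 9*b^2 - 3*b - 6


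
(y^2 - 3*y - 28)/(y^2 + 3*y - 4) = (y - 7)/(y - 1)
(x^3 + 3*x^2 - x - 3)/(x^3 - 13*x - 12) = (x - 1)/(x - 4)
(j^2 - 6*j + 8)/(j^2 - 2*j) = (j - 4)/j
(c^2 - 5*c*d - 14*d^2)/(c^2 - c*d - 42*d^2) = (c + 2*d)/(c + 6*d)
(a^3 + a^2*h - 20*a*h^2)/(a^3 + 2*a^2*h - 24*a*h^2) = (a + 5*h)/(a + 6*h)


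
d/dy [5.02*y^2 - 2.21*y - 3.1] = 10.04*y - 2.21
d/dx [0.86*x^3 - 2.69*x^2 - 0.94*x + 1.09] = 2.58*x^2 - 5.38*x - 0.94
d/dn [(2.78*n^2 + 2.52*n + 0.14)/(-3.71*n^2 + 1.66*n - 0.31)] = (13.964*n^2 - 0.6848*n - 1.0136)/(13.7641*n^4 - 12.3172*n^3 + 5.0558*n^2 - 1.0292*n + 0.0961)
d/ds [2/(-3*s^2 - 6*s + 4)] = 12*(s + 1)/(3*s^2 + 6*s - 4)^2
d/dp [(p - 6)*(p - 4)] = 2*p - 10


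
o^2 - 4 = (o - 2)*(o + 2)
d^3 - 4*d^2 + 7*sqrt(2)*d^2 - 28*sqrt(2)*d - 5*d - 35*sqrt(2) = (d - 5)*(d + 1)*(d + 7*sqrt(2))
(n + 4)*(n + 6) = n^2 + 10*n + 24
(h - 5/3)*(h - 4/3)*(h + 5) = h^3 + 2*h^2 - 115*h/9 + 100/9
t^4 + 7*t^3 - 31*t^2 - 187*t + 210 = (t - 5)*(t - 1)*(t + 6)*(t + 7)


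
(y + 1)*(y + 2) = y^2 + 3*y + 2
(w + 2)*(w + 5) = w^2 + 7*w + 10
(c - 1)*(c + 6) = c^2 + 5*c - 6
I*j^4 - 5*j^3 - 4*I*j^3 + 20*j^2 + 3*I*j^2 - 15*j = j*(j - 3)*(j + 5*I)*(I*j - I)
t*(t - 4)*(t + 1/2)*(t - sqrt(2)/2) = t^4 - 7*t^3/2 - sqrt(2)*t^3/2 - 2*t^2 + 7*sqrt(2)*t^2/4 + sqrt(2)*t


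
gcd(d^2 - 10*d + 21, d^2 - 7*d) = d - 7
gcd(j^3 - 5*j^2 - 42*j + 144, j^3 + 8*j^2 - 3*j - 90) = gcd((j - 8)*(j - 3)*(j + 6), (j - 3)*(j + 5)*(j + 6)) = j^2 + 3*j - 18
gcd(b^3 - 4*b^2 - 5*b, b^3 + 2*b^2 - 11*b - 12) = b + 1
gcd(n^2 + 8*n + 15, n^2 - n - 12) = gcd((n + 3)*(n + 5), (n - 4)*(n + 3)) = n + 3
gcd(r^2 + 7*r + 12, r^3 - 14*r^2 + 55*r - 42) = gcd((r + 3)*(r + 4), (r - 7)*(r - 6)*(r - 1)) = 1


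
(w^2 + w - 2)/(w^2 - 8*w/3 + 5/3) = 3*(w + 2)/(3*w - 5)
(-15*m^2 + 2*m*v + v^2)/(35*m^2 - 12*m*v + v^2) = (-15*m^2 + 2*m*v + v^2)/(35*m^2 - 12*m*v + v^2)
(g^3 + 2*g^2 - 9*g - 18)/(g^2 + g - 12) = (g^2 + 5*g + 6)/(g + 4)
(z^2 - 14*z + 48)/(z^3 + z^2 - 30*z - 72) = (z - 8)/(z^2 + 7*z + 12)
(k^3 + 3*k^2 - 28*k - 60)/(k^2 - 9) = (k^3 + 3*k^2 - 28*k - 60)/(k^2 - 9)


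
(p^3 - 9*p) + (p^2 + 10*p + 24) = p^3 + p^2 + p + 24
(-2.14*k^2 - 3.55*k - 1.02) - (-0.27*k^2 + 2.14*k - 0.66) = -1.87*k^2 - 5.69*k - 0.36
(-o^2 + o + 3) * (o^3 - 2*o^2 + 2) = -o^5 + 3*o^4 + o^3 - 8*o^2 + 2*o + 6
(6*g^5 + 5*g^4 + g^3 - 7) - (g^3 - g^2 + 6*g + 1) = 6*g^5 + 5*g^4 + g^2 - 6*g - 8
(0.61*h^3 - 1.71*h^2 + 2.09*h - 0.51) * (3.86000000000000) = 2.3546*h^3 - 6.6006*h^2 + 8.0674*h - 1.9686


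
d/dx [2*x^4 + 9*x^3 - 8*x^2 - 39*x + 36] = 8*x^3 + 27*x^2 - 16*x - 39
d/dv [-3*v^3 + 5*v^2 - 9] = v*(10 - 9*v)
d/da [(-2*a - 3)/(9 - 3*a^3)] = (2*a^3 - 3*a^2*(2*a + 3) - 6)/(3*(a^3 - 3)^2)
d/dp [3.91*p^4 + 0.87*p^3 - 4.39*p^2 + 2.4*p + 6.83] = 15.64*p^3 + 2.61*p^2 - 8.78*p + 2.4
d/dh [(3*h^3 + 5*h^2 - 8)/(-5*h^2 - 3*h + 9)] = (-15*h^4 - 18*h^3 + 66*h^2 + 10*h - 24)/(25*h^4 + 30*h^3 - 81*h^2 - 54*h + 81)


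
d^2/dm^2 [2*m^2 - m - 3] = 4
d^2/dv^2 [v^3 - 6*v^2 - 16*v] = 6*v - 12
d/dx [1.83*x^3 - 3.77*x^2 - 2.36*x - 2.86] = 5.49*x^2 - 7.54*x - 2.36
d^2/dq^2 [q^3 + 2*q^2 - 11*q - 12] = 6*q + 4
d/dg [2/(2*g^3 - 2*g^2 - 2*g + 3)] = 4*(-3*g^2 + 2*g + 1)/(2*g^3 - 2*g^2 - 2*g + 3)^2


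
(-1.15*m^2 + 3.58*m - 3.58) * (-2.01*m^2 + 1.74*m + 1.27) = 2.3115*m^4 - 9.1968*m^3 + 11.9645*m^2 - 1.6826*m - 4.5466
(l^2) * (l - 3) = l^3 - 3*l^2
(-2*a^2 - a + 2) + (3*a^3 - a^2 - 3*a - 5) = 3*a^3 - 3*a^2 - 4*a - 3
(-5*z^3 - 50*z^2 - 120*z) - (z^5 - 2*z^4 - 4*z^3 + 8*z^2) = -z^5 + 2*z^4 - z^3 - 58*z^2 - 120*z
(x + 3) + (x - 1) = 2*x + 2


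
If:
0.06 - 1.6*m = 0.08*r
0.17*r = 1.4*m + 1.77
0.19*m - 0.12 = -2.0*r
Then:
No Solution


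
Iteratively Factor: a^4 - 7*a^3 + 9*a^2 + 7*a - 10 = (a + 1)*(a^3 - 8*a^2 + 17*a - 10) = (a - 2)*(a + 1)*(a^2 - 6*a + 5) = (a - 2)*(a - 1)*(a + 1)*(a - 5)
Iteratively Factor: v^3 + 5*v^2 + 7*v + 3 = (v + 3)*(v^2 + 2*v + 1) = (v + 1)*(v + 3)*(v + 1)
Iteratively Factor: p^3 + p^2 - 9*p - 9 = (p + 1)*(p^2 - 9) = (p + 1)*(p + 3)*(p - 3)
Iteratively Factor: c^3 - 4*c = (c + 2)*(c^2 - 2*c) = c*(c + 2)*(c - 2)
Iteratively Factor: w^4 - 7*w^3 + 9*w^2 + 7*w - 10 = (w - 2)*(w^3 - 5*w^2 - w + 5) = (w - 2)*(w - 1)*(w^2 - 4*w - 5) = (w - 2)*(w - 1)*(w + 1)*(w - 5)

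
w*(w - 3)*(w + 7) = w^3 + 4*w^2 - 21*w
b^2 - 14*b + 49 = (b - 7)^2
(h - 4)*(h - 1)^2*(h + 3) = h^4 - 3*h^3 - 9*h^2 + 23*h - 12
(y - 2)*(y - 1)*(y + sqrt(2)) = y^3 - 3*y^2 + sqrt(2)*y^2 - 3*sqrt(2)*y + 2*y + 2*sqrt(2)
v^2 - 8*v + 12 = (v - 6)*(v - 2)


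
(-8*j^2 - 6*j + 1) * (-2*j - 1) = 16*j^3 + 20*j^2 + 4*j - 1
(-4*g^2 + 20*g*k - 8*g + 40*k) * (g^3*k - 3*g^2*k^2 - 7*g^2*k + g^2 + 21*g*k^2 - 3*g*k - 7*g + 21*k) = -4*g^5*k + 32*g^4*k^2 + 20*g^4*k - 4*g^4 - 60*g^3*k^3 - 160*g^3*k^2 + 88*g^3*k + 20*g^3 + 300*g^2*k^3 - 508*g^2*k^2 - 160*g^2*k + 56*g^2 + 840*g*k^3 + 300*g*k^2 - 448*g*k + 840*k^2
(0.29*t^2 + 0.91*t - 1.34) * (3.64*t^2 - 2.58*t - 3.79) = 1.0556*t^4 + 2.5642*t^3 - 8.3245*t^2 + 0.0083000000000002*t + 5.0786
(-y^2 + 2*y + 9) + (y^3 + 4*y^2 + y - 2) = y^3 + 3*y^2 + 3*y + 7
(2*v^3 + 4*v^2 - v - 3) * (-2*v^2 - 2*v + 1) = -4*v^5 - 12*v^4 - 4*v^3 + 12*v^2 + 5*v - 3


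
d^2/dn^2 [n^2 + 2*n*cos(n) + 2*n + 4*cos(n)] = -2*n*cos(n) - 4*sqrt(2)*sin(n + pi/4) + 2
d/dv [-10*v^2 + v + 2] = 1 - 20*v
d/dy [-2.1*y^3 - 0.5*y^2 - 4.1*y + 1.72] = -6.3*y^2 - 1.0*y - 4.1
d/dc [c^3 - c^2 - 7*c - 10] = 3*c^2 - 2*c - 7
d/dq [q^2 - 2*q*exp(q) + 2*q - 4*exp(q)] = -2*q*exp(q) + 2*q - 6*exp(q) + 2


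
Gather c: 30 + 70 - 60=40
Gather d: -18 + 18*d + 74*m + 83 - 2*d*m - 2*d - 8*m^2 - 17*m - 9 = d*(16 - 2*m) - 8*m^2 + 57*m + 56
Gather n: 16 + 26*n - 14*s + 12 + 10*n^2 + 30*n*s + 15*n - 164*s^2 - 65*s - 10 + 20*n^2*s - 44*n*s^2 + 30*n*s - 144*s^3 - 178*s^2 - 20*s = n^2*(20*s + 10) + n*(-44*s^2 + 60*s + 41) - 144*s^3 - 342*s^2 - 99*s + 18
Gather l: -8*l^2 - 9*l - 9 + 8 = -8*l^2 - 9*l - 1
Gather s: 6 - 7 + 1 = 0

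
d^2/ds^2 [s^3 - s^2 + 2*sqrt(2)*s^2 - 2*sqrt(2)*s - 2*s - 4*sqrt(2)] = 6*s - 2 + 4*sqrt(2)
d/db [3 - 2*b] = -2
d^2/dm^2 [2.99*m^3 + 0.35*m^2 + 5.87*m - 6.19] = 17.94*m + 0.7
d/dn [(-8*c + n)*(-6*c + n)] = -14*c + 2*n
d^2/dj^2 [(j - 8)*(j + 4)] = 2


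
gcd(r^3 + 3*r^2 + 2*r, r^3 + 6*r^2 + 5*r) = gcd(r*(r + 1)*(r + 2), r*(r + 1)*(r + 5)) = r^2 + r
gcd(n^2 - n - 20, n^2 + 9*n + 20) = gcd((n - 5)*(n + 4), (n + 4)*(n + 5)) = n + 4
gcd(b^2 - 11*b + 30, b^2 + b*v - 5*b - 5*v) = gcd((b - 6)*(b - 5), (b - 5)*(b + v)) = b - 5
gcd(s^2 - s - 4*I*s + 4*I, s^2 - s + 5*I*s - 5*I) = s - 1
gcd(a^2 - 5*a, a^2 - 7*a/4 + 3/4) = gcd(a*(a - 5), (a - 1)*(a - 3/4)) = 1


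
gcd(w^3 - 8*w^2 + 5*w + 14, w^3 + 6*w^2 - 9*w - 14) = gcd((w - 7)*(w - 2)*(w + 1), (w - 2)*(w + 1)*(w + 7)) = w^2 - w - 2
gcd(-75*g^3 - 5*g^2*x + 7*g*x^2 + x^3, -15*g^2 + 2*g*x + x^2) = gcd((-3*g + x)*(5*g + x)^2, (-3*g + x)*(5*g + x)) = -15*g^2 + 2*g*x + x^2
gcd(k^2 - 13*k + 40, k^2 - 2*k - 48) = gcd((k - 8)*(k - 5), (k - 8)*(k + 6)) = k - 8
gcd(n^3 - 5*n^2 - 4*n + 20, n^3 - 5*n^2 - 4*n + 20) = n^3 - 5*n^2 - 4*n + 20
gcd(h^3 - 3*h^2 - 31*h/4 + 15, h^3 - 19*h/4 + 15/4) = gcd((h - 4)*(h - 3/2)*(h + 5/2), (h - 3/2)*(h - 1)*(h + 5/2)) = h^2 + h - 15/4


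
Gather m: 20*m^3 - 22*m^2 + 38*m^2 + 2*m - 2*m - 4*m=20*m^3 + 16*m^2 - 4*m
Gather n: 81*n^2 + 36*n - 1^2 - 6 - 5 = 81*n^2 + 36*n - 12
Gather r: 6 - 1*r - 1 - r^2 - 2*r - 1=-r^2 - 3*r + 4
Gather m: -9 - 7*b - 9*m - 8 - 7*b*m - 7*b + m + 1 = -14*b + m*(-7*b - 8) - 16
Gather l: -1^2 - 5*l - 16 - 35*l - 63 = -40*l - 80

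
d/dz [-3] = 0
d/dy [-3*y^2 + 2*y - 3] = 2 - 6*y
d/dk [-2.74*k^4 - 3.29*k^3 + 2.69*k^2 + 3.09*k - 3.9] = -10.96*k^3 - 9.87*k^2 + 5.38*k + 3.09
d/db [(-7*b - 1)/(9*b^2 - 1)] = (63*b^2 + 18*b + 7)/(81*b^4 - 18*b^2 + 1)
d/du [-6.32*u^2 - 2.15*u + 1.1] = -12.64*u - 2.15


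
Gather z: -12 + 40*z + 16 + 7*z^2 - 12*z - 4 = 7*z^2 + 28*z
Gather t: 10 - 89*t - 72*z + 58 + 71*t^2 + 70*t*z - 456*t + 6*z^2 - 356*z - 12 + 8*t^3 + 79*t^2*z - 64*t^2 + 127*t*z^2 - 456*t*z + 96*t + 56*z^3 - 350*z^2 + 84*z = 8*t^3 + t^2*(79*z + 7) + t*(127*z^2 - 386*z - 449) + 56*z^3 - 344*z^2 - 344*z + 56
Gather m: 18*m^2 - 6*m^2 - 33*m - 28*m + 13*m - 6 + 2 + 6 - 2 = 12*m^2 - 48*m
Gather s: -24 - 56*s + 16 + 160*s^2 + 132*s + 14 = 160*s^2 + 76*s + 6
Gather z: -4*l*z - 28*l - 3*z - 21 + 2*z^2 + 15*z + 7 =-28*l + 2*z^2 + z*(12 - 4*l) - 14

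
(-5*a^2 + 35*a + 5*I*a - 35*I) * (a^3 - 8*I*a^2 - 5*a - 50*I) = -5*a^5 + 35*a^4 + 45*I*a^4 + 65*a^3 - 315*I*a^3 - 455*a^2 + 225*I*a^2 + 250*a - 1575*I*a - 1750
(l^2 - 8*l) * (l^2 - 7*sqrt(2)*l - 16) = l^4 - 7*sqrt(2)*l^3 - 8*l^3 - 16*l^2 + 56*sqrt(2)*l^2 + 128*l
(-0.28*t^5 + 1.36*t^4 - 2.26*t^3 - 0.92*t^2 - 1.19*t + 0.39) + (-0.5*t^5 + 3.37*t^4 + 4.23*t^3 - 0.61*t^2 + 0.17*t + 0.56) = -0.78*t^5 + 4.73*t^4 + 1.97*t^3 - 1.53*t^2 - 1.02*t + 0.95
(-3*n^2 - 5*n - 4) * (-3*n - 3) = 9*n^3 + 24*n^2 + 27*n + 12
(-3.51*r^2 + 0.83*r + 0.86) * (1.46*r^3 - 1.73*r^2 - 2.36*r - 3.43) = -5.1246*r^5 + 7.2841*r^4 + 8.1033*r^3 + 8.5927*r^2 - 4.8765*r - 2.9498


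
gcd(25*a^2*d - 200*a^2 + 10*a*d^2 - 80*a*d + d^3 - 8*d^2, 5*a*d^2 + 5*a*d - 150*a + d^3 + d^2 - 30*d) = 5*a + d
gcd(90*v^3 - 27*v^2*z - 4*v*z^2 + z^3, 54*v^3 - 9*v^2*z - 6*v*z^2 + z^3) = 18*v^2 - 9*v*z + z^2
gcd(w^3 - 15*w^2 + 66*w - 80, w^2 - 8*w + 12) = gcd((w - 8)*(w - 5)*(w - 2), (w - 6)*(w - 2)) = w - 2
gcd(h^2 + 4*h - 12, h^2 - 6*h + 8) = h - 2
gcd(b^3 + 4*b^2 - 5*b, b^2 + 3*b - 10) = b + 5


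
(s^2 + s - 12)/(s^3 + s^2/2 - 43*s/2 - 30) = 2*(s - 3)/(2*s^2 - 7*s - 15)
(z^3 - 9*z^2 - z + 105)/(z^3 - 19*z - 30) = (z - 7)/(z + 2)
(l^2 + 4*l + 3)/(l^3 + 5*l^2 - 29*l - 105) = (l + 1)/(l^2 + 2*l - 35)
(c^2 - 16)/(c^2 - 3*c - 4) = (c + 4)/(c + 1)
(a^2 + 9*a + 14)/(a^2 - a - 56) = (a + 2)/(a - 8)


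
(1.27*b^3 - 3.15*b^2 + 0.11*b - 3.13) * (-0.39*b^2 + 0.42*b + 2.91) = -0.4953*b^5 + 1.7619*b^4 + 2.3298*b^3 - 7.8996*b^2 - 0.9945*b - 9.1083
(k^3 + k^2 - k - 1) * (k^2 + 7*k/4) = k^5 + 11*k^4/4 + 3*k^3/4 - 11*k^2/4 - 7*k/4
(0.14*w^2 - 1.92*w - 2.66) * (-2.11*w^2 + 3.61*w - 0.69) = -0.2954*w^4 + 4.5566*w^3 - 1.4152*w^2 - 8.2778*w + 1.8354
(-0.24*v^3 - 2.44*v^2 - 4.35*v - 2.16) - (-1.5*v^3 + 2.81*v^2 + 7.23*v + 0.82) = 1.26*v^3 - 5.25*v^2 - 11.58*v - 2.98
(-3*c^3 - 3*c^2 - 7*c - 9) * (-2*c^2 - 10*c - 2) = 6*c^5 + 36*c^4 + 50*c^3 + 94*c^2 + 104*c + 18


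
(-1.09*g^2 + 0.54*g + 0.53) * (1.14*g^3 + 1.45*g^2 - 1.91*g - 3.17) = -1.2426*g^5 - 0.9649*g^4 + 3.4691*g^3 + 3.1924*g^2 - 2.7241*g - 1.6801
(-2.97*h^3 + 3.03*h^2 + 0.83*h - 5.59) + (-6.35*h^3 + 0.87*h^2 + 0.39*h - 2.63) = -9.32*h^3 + 3.9*h^2 + 1.22*h - 8.22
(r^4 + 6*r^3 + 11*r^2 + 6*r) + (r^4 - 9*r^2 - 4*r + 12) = 2*r^4 + 6*r^3 + 2*r^2 + 2*r + 12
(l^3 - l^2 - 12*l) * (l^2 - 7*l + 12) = l^5 - 8*l^4 + 7*l^3 + 72*l^2 - 144*l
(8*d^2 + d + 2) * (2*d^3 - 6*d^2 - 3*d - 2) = 16*d^5 - 46*d^4 - 26*d^3 - 31*d^2 - 8*d - 4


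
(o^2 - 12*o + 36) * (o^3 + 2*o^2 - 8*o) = o^5 - 10*o^4 + 4*o^3 + 168*o^2 - 288*o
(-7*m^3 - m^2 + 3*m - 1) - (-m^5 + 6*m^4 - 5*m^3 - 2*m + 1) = m^5 - 6*m^4 - 2*m^3 - m^2 + 5*m - 2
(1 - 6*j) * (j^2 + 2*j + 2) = -6*j^3 - 11*j^2 - 10*j + 2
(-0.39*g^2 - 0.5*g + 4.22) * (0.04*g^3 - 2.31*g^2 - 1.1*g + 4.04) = -0.0156*g^5 + 0.8809*g^4 + 1.7528*g^3 - 10.7738*g^2 - 6.662*g + 17.0488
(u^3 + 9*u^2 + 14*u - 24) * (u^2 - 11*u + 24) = u^5 - 2*u^4 - 61*u^3 + 38*u^2 + 600*u - 576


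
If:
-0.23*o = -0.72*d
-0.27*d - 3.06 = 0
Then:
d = -11.33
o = -35.48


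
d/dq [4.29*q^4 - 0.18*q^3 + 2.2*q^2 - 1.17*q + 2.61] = 17.16*q^3 - 0.54*q^2 + 4.4*q - 1.17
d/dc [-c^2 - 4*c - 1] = -2*c - 4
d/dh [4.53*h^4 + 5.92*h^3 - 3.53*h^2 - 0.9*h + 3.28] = 18.12*h^3 + 17.76*h^2 - 7.06*h - 0.9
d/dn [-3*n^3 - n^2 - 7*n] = -9*n^2 - 2*n - 7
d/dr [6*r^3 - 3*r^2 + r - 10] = 18*r^2 - 6*r + 1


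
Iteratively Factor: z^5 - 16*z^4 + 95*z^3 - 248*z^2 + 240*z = (z)*(z^4 - 16*z^3 + 95*z^2 - 248*z + 240) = z*(z - 3)*(z^3 - 13*z^2 + 56*z - 80) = z*(z - 5)*(z - 3)*(z^2 - 8*z + 16) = z*(z - 5)*(z - 4)*(z - 3)*(z - 4)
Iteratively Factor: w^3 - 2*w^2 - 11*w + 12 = (w - 1)*(w^2 - w - 12) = (w - 4)*(w - 1)*(w + 3)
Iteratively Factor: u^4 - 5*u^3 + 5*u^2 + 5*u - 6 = (u + 1)*(u^3 - 6*u^2 + 11*u - 6) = (u - 1)*(u + 1)*(u^2 - 5*u + 6) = (u - 3)*(u - 1)*(u + 1)*(u - 2)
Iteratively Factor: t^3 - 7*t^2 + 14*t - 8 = (t - 2)*(t^2 - 5*t + 4) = (t - 4)*(t - 2)*(t - 1)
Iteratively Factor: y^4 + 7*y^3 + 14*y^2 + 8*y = (y)*(y^3 + 7*y^2 + 14*y + 8) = y*(y + 4)*(y^2 + 3*y + 2) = y*(y + 2)*(y + 4)*(y + 1)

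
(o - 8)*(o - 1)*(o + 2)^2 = o^4 - 5*o^3 - 24*o^2 - 4*o + 32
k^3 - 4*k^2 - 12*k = k*(k - 6)*(k + 2)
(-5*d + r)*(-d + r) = 5*d^2 - 6*d*r + r^2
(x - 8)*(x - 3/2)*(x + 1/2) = x^3 - 9*x^2 + 29*x/4 + 6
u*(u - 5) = u^2 - 5*u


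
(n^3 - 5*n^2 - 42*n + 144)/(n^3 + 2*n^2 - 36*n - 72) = (n^2 - 11*n + 24)/(n^2 - 4*n - 12)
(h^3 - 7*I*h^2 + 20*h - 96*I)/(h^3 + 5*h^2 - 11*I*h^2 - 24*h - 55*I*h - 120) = (h + 4*I)/(h + 5)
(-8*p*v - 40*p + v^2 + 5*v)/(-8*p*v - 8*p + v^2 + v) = (v + 5)/(v + 1)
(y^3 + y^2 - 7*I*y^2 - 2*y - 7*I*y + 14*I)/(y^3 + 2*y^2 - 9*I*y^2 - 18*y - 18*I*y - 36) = (y^2 - y*(1 + 7*I) + 7*I)/(y^2 - 9*I*y - 18)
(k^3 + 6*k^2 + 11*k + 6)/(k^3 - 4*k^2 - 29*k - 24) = (k + 2)/(k - 8)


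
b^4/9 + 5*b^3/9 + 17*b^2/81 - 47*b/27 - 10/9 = (b/3 + 1)^2*(b - 5/3)*(b + 2/3)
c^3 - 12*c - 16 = (c - 4)*(c + 2)^2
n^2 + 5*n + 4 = (n + 1)*(n + 4)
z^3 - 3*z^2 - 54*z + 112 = (z - 8)*(z - 2)*(z + 7)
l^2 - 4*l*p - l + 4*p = (l - 1)*(l - 4*p)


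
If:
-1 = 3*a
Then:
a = -1/3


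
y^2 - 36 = (y - 6)*(y + 6)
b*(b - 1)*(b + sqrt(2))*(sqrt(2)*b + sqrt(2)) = sqrt(2)*b^4 + 2*b^3 - sqrt(2)*b^2 - 2*b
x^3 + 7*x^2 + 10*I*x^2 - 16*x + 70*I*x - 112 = (x + 7)*(x + 2*I)*(x + 8*I)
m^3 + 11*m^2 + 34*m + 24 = (m + 1)*(m + 4)*(m + 6)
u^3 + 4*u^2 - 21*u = u*(u - 3)*(u + 7)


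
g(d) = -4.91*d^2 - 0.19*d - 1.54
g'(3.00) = -29.65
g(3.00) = -46.30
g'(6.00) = -59.11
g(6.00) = -179.44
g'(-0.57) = 5.41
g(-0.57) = -3.03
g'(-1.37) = 13.26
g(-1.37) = -10.50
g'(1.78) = -17.67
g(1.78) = -17.44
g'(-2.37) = 23.08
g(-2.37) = -28.67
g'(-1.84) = 17.88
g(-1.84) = -17.81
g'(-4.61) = 45.08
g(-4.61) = -105.01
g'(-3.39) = 33.10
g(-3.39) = -57.32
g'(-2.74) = 26.72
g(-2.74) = -37.88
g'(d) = -9.82*d - 0.19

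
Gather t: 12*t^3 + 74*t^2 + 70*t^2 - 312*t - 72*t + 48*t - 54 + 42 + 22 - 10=12*t^3 + 144*t^2 - 336*t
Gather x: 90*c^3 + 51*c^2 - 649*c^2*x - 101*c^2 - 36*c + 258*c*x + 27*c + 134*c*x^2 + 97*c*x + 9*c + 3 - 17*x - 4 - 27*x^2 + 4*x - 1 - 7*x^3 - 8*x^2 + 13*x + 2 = 90*c^3 - 50*c^2 - 7*x^3 + x^2*(134*c - 35) + x*(-649*c^2 + 355*c)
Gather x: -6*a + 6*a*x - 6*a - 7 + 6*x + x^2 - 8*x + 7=-12*a + x^2 + x*(6*a - 2)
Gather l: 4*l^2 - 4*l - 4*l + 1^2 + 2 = 4*l^2 - 8*l + 3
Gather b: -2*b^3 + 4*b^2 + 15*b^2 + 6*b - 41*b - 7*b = -2*b^3 + 19*b^2 - 42*b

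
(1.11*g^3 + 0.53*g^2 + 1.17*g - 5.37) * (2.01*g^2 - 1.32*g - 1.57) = 2.2311*g^5 - 0.3999*g^4 - 0.0906000000000006*g^3 - 13.1702*g^2 + 5.2515*g + 8.4309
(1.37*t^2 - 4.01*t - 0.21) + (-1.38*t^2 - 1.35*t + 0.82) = -0.00999999999999979*t^2 - 5.36*t + 0.61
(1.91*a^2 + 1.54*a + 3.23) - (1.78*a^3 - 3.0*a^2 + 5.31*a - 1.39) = -1.78*a^3 + 4.91*a^2 - 3.77*a + 4.62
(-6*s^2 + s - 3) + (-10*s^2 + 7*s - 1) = -16*s^2 + 8*s - 4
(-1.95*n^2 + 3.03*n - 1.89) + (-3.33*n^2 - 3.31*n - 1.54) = -5.28*n^2 - 0.28*n - 3.43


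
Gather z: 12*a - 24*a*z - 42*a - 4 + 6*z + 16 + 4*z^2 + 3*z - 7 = -30*a + 4*z^2 + z*(9 - 24*a) + 5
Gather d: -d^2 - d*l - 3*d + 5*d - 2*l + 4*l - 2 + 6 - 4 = -d^2 + d*(2 - l) + 2*l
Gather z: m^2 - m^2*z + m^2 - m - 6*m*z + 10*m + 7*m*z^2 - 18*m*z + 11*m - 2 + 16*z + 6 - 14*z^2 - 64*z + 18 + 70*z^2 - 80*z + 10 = 2*m^2 + 20*m + z^2*(7*m + 56) + z*(-m^2 - 24*m - 128) + 32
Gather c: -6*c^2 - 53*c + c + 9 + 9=-6*c^2 - 52*c + 18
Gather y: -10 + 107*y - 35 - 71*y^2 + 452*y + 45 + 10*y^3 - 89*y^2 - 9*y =10*y^3 - 160*y^2 + 550*y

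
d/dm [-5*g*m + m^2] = -5*g + 2*m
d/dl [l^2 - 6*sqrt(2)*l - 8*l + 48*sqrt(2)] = 2*l - 6*sqrt(2) - 8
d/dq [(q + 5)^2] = 2*q + 10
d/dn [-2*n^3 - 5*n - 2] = -6*n^2 - 5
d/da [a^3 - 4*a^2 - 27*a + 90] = 3*a^2 - 8*a - 27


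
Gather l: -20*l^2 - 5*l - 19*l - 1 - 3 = -20*l^2 - 24*l - 4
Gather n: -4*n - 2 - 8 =-4*n - 10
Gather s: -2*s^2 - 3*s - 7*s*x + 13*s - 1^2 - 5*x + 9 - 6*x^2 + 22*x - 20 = -2*s^2 + s*(10 - 7*x) - 6*x^2 + 17*x - 12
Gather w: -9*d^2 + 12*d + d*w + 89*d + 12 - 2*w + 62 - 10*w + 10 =-9*d^2 + 101*d + w*(d - 12) + 84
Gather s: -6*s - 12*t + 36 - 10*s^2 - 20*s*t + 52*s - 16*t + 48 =-10*s^2 + s*(46 - 20*t) - 28*t + 84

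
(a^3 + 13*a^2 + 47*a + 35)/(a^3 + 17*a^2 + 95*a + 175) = (a + 1)/(a + 5)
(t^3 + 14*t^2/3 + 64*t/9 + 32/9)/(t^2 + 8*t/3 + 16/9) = t + 2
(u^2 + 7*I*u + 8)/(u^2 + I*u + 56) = (u - I)/(u - 7*I)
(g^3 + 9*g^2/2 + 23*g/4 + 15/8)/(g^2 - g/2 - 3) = (g^2 + 3*g + 5/4)/(g - 2)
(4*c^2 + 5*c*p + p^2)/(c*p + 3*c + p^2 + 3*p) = (4*c + p)/(p + 3)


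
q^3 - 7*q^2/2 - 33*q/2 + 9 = (q - 6)*(q - 1/2)*(q + 3)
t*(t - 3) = t^2 - 3*t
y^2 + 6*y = y*(y + 6)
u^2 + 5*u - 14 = (u - 2)*(u + 7)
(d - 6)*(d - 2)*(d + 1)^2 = d^4 - 6*d^3 - 3*d^2 + 16*d + 12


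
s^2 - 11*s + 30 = (s - 6)*(s - 5)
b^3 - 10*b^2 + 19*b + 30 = (b - 6)*(b - 5)*(b + 1)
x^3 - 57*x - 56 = (x - 8)*(x + 1)*(x + 7)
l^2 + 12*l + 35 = (l + 5)*(l + 7)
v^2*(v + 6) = v^3 + 6*v^2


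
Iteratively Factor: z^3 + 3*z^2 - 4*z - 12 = (z - 2)*(z^2 + 5*z + 6) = (z - 2)*(z + 2)*(z + 3)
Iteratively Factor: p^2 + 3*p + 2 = (p + 1)*(p + 2)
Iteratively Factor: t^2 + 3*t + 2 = (t + 1)*(t + 2)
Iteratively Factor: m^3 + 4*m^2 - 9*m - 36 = (m - 3)*(m^2 + 7*m + 12) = (m - 3)*(m + 3)*(m + 4)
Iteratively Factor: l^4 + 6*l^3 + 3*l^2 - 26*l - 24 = (l + 1)*(l^3 + 5*l^2 - 2*l - 24) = (l - 2)*(l + 1)*(l^2 + 7*l + 12) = (l - 2)*(l + 1)*(l + 3)*(l + 4)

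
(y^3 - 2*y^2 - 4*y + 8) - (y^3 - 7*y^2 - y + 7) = 5*y^2 - 3*y + 1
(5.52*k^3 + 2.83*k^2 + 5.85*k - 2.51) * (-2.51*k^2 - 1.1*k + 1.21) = -13.8552*k^5 - 13.1753*k^4 - 11.1173*k^3 + 3.2894*k^2 + 9.8395*k - 3.0371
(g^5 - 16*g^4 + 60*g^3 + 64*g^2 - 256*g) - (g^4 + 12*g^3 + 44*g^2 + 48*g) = g^5 - 17*g^4 + 48*g^3 + 20*g^2 - 304*g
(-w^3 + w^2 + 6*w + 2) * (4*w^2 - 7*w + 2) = -4*w^5 + 11*w^4 + 15*w^3 - 32*w^2 - 2*w + 4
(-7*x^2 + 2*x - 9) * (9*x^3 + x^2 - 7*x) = -63*x^5 + 11*x^4 - 30*x^3 - 23*x^2 + 63*x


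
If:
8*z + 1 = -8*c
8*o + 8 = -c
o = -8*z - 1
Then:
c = -8/65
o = -64/65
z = -1/520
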